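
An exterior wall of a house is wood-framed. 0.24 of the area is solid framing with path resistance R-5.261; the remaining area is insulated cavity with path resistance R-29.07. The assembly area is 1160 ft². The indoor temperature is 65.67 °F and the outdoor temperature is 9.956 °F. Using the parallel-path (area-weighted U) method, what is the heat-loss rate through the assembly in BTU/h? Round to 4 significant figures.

U_eff = 0.76/29.07 + 0.24/5.261 = 0.026144 + 0.045619 = 0.071762
R_eff = 1/U_eff = 13.935 ft²·°F·h/BTU
Q = 1160 × (65.67 − 9.956) / 13.935 = 4637.9 BTU/h

4638 BTU/h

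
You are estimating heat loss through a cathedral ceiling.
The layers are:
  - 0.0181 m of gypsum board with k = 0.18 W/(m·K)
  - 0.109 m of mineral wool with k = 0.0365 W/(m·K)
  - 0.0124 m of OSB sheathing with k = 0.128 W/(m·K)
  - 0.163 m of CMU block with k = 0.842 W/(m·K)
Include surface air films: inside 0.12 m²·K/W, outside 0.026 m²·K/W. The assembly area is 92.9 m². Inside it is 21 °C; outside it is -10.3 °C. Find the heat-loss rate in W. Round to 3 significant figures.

0.0181/0.18 = 0.1006
0.109/0.0365 = 2.986
0.0124/0.128 = 0.09687
0.163/0.842 = 0.1936
R_total = 0.12 + 0.1006 + 2.986 + 0.09687 + 0.1936 + 0.026 = 3.523 m²·K/W
Q = A·ΔT/R = 92.9 × (21 − (-10.3)) / 3.523 = 825.3 W

825 W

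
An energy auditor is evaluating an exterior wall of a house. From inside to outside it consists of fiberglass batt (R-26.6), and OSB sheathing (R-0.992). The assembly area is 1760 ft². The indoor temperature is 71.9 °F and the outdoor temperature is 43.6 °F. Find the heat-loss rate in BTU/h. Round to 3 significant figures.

1810 BTU/h

R_total = 26.6 + 0.992 = 27.59 ft²·°F·h/BTU
Q = A·ΔT/R = 1760 × (71.9 − 43.6) / 27.59 = 1805 BTU/h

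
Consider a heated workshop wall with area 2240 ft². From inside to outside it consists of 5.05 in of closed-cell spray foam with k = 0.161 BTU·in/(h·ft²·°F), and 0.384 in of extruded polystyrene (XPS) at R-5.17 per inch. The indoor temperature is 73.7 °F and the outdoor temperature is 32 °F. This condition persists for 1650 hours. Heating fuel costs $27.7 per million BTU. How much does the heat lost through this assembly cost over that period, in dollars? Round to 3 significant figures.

128 dollars

5.05/0.161 = 31.37
0.384 × 5.17 = 1.985
R_total = 31.37 + 1.985 = 33.35 ft²·°F·h/BTU
Q = 2240 × (73.7 − 32) / 33.35 = 2801 BTU/h
E = 2801 × 1650 = 4621000 BTU
Cost = 4621000/10⁶ × 27.7 = $128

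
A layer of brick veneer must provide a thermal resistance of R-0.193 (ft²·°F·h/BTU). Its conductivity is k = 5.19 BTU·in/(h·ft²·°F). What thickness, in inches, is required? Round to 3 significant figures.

1.00 in

L = R × k = 0.193 × 5.19 = 1.002 in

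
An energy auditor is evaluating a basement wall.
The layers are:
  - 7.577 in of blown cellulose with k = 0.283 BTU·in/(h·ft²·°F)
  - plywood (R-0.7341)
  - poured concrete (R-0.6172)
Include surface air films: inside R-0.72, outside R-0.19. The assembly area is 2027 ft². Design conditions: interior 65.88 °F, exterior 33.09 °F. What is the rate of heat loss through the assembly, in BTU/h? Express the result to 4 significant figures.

2289 BTU/h

7.577/0.283 = 26.774
R_total = 0.72 + 26.774 + 0.7341 + 0.6172 + 0.19 = 29.035 ft²·°F·h/BTU
Q = A·ΔT/R = 2027 × (65.88 − 33.09) / 29.035 = 2289.1 BTU/h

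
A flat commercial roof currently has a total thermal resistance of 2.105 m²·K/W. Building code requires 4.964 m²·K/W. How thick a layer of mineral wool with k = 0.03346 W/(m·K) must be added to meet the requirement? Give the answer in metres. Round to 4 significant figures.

0.09566 m

ΔR = 4.964 − 2.105 = 2.859 m²·K/W
L = ΔR × k = 2.859 × 0.03346 = 0.095662 m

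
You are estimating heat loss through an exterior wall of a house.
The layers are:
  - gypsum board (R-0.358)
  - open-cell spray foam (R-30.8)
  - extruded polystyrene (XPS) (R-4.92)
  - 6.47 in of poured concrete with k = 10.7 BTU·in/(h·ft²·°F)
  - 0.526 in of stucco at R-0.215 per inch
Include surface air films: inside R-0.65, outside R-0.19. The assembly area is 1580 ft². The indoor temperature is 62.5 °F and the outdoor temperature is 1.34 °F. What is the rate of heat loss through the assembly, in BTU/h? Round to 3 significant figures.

6.47/10.7 = 0.6047
0.526 × 0.215 = 0.1131
R_total = 0.65 + 0.358 + 30.8 + 4.92 + 0.6047 + 0.1131 + 0.19 = 37.64 ft²·°F·h/BTU
Q = A·ΔT/R = 1580 × (62.5 − 1.34) / 37.64 = 2568 BTU/h

2570 BTU/h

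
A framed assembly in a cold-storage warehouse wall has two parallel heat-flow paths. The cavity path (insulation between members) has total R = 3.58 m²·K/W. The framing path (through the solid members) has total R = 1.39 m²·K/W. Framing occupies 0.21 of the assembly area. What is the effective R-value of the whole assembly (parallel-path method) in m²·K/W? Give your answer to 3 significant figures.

U_eff = 0.79/3.58 + 0.21/1.39 = 0.2207 + 0.1511 = 0.3717
R_eff = 1/U_eff = 2.69 m²·K/W

2.69 m²·K/W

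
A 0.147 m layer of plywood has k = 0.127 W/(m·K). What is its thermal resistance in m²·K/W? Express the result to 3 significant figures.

R = L/k = 0.147/0.127 = 1.157 m²·K/W

1.16 m²·K/W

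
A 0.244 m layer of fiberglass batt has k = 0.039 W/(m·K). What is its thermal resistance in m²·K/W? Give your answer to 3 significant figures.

6.26 m²·K/W

R = L/k = 0.244/0.039 = 6.256 m²·K/W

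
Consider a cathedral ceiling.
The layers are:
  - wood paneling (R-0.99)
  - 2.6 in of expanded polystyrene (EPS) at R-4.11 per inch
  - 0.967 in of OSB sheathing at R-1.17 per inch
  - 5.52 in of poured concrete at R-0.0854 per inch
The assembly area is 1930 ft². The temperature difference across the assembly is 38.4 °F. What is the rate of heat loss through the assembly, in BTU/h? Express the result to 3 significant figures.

5580 BTU/h

2.6 × 4.11 = 10.69
0.967 × 1.17 = 1.131
5.52 × 0.0854 = 0.4714
R_total = 0.99 + 10.69 + 1.131 + 0.4714 = 13.28 ft²·°F·h/BTU
Q = A·ΔT/R = 1930 × 38.4 / 13.28 = 5581 BTU/h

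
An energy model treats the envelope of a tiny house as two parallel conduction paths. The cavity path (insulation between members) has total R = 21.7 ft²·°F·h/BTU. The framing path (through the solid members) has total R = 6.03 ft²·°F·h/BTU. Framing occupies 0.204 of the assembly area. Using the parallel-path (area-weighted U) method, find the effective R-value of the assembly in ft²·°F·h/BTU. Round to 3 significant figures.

U_eff = 0.796/21.7 + 0.204/6.03 = 0.03668 + 0.03383 = 0.07051
R_eff = 1/U_eff = 14.18 ft²·°F·h/BTU

14.2 ft²·°F·h/BTU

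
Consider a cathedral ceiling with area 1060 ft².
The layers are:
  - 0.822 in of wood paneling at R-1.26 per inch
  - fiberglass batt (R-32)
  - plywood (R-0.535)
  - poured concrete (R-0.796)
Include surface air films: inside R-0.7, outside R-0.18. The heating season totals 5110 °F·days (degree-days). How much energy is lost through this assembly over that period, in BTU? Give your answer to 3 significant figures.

0.822 × 1.26 = 1.036
R_total = 0.7 + 1.036 + 32 + 0.535 + 0.796 + 0.18 = 35.25 ft²·°F·h/BTU
E = A × HDD × 24 / R = 1060 × 5110 × 24 / 35.25 = 3688000 BTU

3690000 BTU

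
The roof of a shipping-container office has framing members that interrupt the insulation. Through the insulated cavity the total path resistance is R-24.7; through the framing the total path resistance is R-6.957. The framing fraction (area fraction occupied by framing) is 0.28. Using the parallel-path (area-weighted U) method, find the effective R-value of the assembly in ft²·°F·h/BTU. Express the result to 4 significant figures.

U_eff = 0.72/24.7 + 0.28/6.957 = 0.02915 + 0.040247 = 0.069397
R_eff = 1/U_eff = 14.41 ft²·°F·h/BTU

14.41 ft²·°F·h/BTU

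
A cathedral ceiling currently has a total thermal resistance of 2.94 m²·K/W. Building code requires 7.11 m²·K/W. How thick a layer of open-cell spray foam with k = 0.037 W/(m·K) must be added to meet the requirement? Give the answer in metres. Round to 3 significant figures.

ΔR = 7.11 − 2.94 = 4.17 m²·K/W
L = ΔR × k = 4.17 × 0.037 = 0.1543 m

0.154 m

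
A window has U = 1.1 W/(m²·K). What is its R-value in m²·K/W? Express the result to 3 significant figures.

0.909 m²·K/W

R = 1/U = 1/1.1 = 0.9091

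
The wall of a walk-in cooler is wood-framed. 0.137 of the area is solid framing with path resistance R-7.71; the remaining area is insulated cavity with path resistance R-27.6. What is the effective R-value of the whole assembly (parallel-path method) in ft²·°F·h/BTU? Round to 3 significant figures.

U_eff = 0.863/27.6 + 0.137/7.71 = 0.03127 + 0.01777 = 0.04904
R_eff = 1/U_eff = 20.39 ft²·°F·h/BTU

20.4 ft²·°F·h/BTU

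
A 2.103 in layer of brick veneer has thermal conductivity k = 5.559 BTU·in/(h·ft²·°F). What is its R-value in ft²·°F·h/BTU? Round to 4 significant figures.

0.3783 ft²·°F·h/BTU

R = L/k = 2.103/5.559 = 0.37831 ft²·°F·h/BTU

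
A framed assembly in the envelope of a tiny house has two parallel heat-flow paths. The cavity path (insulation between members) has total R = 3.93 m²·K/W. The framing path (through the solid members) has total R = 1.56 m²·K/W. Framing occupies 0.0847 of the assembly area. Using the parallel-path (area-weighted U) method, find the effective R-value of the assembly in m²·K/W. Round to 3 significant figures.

U_eff = 0.9153/3.93 + 0.0847/1.56 = 0.2329 + 0.05429 = 0.2872
R_eff = 1/U_eff = 3.482 m²·K/W

3.48 m²·K/W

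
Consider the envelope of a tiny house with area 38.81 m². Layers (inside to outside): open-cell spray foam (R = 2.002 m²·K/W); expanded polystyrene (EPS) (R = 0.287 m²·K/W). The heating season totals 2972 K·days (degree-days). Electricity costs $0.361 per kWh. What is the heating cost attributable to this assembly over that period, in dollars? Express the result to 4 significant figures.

R_total = 2.002 + 0.287 = 2.289 m²·K/W
E = A × HDD × 24 / R / 1000 = 38.81 × 2972 × 24 / 2.289 / 1000 = 1209.4 kWh
Cost = 1209.4 × 0.361 = $436.58

436.6 dollars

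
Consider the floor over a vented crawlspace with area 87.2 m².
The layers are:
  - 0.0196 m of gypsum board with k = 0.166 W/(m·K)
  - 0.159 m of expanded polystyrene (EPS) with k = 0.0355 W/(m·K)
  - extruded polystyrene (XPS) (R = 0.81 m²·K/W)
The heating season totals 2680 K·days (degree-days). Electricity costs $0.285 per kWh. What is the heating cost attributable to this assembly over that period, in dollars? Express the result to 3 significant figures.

0.0196/0.166 = 0.1181
0.159/0.0355 = 4.479
R_total = 0.1181 + 4.479 + 0.81 = 5.407 m²·K/W
E = A × HDD × 24 / R / 1000 = 87.2 × 2680 × 24 / 5.407 / 1000 = 1037 kWh
Cost = 1037 × 0.285 = $295.6

296 dollars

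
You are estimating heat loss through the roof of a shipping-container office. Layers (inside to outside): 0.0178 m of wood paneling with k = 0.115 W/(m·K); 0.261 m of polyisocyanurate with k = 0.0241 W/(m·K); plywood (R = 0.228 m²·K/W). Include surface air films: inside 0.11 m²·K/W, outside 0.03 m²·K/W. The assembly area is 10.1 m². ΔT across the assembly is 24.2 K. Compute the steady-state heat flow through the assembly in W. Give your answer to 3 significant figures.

0.0178/0.115 = 0.1548
0.261/0.0241 = 10.83
R_total = 0.11 + 0.1548 + 10.83 + 0.228 + 0.03 = 11.35 m²·K/W
Q = A·ΔT/R = 10.1 × 24.2 / 11.35 = 21.53 W

21.5 W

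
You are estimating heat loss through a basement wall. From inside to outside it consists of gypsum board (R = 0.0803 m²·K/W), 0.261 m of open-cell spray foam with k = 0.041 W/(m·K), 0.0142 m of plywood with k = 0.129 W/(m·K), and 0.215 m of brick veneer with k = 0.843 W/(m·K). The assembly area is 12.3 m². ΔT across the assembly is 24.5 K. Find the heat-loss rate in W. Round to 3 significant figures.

44.2 W

0.261/0.041 = 6.366
0.0142/0.129 = 0.1101
0.215/0.843 = 0.255
R_total = 0.0803 + 6.366 + 0.1101 + 0.255 = 6.811 m²·K/W
Q = A·ΔT/R = 12.3 × 24.5 / 6.811 = 44.24 W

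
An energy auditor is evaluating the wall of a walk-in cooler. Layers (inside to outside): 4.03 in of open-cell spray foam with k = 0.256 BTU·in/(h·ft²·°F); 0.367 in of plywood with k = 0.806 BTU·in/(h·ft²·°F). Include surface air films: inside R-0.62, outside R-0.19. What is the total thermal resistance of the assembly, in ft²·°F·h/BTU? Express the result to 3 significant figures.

17.0 ft²·°F·h/BTU

4.03/0.256 = 15.74
0.367/0.806 = 0.4553
R_total = 0.62 + 15.74 + 0.4553 + 0.19 = 17.01 ft²·°F·h/BTU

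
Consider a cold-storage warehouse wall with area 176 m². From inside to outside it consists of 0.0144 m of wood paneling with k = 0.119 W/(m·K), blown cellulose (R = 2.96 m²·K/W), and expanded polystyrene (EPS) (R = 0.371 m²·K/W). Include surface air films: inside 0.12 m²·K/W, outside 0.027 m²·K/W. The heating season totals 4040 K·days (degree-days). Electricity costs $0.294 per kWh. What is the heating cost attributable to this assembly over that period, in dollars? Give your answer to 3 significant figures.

0.0144/0.119 = 0.121
R_total = 0.12 + 0.121 + 2.96 + 0.371 + 0.027 = 3.599 m²·K/W
E = A × HDD × 24 / R / 1000 = 176 × 4040 × 24 / 3.599 / 1000 = 4742 kWh
Cost = 4742 × 0.294 = $1394

1390 dollars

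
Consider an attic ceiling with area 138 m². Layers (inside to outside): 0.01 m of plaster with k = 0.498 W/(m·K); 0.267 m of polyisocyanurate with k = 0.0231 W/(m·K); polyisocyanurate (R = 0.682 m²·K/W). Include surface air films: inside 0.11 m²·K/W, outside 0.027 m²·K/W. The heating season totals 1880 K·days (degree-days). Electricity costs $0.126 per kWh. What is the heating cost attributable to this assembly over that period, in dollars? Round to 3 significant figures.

0.01/0.498 = 0.02008
0.267/0.0231 = 11.56
R_total = 0.11 + 0.02008 + 11.56 + 0.682 + 0.027 = 12.4 m²·K/W
E = A × HDD × 24 / R / 1000 = 138 × 1880 × 24 / 12.4 / 1000 = 502.2 kWh
Cost = 502.2 × 0.126 = $63.28

63.3 dollars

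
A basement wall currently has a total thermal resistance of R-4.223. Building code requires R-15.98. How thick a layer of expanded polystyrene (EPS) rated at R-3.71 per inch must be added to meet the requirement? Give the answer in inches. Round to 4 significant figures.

3.169 in

ΔR = 15.98 − 4.223 = 11.757 ft²·°F·h/BTU
L = ΔR / (R/in) = 11.757/3.71 = 3.169 in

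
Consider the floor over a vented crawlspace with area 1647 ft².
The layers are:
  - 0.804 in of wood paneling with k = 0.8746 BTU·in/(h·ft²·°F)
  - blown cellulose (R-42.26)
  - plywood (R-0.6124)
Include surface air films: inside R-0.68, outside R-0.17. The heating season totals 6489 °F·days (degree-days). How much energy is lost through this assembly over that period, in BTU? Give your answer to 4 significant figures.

0.804/0.8746 = 0.91928
R_total = 0.68 + 0.91928 + 42.26 + 0.6124 + 0.17 = 44.642 ft²·°F·h/BTU
E = A × HDD × 24 / R = 1647 × 6489 × 24 / 44.642 = 5745700 BTU

5746000 BTU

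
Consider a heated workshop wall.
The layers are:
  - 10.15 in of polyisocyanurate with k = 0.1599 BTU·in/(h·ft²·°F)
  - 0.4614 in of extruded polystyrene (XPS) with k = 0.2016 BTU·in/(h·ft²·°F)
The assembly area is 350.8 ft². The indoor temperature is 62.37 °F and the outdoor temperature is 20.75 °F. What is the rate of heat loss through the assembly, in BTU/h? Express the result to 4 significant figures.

10.15/0.1599 = 63.477
0.4614/0.2016 = 2.2887
R_total = 63.477 + 2.2887 = 65.766 ft²·°F·h/BTU
Q = A·ΔT/R = 350.8 × (62.37 − 20.75) / 65.766 = 222 BTU/h

222.0 BTU/h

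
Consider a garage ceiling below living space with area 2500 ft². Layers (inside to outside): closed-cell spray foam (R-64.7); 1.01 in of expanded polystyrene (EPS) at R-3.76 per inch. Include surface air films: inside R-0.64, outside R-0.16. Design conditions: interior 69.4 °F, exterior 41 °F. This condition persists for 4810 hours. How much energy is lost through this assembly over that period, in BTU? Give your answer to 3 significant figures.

4930000 BTU

1.01 × 3.76 = 3.798
R_total = 0.64 + 64.7 + 3.798 + 0.16 = 69.3 ft²·°F·h/BTU
Q = 2500 × (69.4 − 41) / 69.3 = 1025 BTU/h
E = 1025 × 4810 = 4928000 BTU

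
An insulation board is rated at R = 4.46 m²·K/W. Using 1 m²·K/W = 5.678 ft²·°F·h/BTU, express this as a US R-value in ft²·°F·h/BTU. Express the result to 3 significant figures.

25.3 ft²·°F·h/BTU

R_US = 4.46 × 5.678 = 25.32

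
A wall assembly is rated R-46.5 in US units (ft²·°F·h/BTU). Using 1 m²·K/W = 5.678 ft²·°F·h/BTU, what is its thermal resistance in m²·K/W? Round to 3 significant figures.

8.19 m²·K/W

R_SI = 46.5/5.678 = 8.19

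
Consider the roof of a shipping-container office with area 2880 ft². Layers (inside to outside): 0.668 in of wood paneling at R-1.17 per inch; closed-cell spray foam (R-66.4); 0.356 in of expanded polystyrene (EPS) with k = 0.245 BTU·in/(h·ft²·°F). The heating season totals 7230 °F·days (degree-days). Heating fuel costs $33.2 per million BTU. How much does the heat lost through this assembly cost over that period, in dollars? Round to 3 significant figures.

0.668 × 1.17 = 0.7816
0.356/0.245 = 1.453
R_total = 0.7816 + 66.4 + 1.453 = 68.63 ft²·°F·h/BTU
E = A × HDD × 24 / R = 2880 × 7230 × 24 / 68.63 = 7281000 BTU
Cost = 7281000/10⁶ × 33.2 = $241.7

242 dollars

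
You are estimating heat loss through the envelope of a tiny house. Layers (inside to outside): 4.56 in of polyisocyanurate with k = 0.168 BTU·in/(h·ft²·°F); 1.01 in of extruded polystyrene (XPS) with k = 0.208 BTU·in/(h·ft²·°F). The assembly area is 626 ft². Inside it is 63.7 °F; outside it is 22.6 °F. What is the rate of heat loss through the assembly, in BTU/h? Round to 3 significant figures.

804 BTU/h

4.56/0.168 = 27.14
1.01/0.208 = 4.856
R_total = 27.14 + 4.856 = 32 ft²·°F·h/BTU
Q = A·ΔT/R = 626 × (63.7 − 22.6) / 32 = 804.1 BTU/h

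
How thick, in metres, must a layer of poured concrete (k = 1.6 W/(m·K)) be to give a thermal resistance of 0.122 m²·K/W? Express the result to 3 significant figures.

L = R·k = 0.122 × 1.6 = 0.1952 m

0.195 m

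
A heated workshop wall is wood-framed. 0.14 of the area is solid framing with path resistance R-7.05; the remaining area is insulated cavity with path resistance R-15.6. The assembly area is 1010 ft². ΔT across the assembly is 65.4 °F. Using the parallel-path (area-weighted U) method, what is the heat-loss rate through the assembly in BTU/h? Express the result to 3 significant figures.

4950 BTU/h

U_eff = 0.86/15.6 + 0.14/7.05 = 0.05513 + 0.01986 = 0.07499
R_eff = 1/U_eff = 13.34 ft²·°F·h/BTU
Q = 1010 × 65.4 / 13.34 = 4953 BTU/h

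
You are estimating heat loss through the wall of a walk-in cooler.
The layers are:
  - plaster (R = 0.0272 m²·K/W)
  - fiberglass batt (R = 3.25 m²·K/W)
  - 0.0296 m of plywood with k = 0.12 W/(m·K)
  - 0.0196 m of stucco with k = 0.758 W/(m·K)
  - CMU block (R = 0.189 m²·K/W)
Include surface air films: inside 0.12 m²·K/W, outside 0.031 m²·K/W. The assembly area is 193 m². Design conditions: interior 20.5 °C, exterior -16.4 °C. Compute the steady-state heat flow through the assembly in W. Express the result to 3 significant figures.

1830 W

0.0296/0.12 = 0.2467
0.0196/0.758 = 0.02586
R_total = 0.12 + 0.0272 + 3.25 + 0.2467 + 0.02586 + 0.189 + 0.031 = 3.89 m²·K/W
Q = A·ΔT/R = 193 × (20.5 − (-16.4)) / 3.89 = 1831 W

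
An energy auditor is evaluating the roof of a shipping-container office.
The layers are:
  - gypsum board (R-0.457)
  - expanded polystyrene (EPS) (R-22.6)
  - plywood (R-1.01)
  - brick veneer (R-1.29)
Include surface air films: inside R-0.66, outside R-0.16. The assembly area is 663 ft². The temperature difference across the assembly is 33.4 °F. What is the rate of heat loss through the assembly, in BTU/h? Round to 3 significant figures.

R_total = 0.66 + 0.457 + 22.6 + 1.01 + 1.29 + 0.16 = 26.18 ft²·°F·h/BTU
Q = A·ΔT/R = 663 × 33.4 / 26.18 = 845.9 BTU/h

846 BTU/h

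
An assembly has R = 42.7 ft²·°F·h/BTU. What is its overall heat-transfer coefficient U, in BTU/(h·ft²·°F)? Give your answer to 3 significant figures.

0.0234 BTU/(h·ft²·°F)

U = 1/R = 1/42.7 = 0.02342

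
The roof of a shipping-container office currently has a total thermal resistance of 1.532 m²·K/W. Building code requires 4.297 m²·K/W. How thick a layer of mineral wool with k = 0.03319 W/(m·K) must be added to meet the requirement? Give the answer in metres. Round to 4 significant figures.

ΔR = 4.297 − 1.532 = 2.765 m²·K/W
L = ΔR × k = 2.765 × 0.03319 = 0.09177 m

0.09177 m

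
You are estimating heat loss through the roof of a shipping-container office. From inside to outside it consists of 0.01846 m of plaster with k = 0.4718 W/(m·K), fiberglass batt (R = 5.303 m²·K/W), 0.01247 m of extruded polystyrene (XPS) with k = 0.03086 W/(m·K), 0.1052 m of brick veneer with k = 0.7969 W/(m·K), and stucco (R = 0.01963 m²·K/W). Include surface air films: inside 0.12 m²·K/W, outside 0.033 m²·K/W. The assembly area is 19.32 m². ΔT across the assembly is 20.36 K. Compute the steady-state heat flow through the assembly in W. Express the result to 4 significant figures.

0.01846/0.4718 = 0.039127
0.01247/0.03086 = 0.40408
0.1052/0.7969 = 0.13201
R_total = 0.12 + 0.039127 + 5.303 + 0.40408 + 0.13201 + 0.01963 + 0.033 = 6.0509 m²·K/W
Q = A·ΔT/R = 19.32 × 20.36 / 6.0509 = 65.008 W

65.01 W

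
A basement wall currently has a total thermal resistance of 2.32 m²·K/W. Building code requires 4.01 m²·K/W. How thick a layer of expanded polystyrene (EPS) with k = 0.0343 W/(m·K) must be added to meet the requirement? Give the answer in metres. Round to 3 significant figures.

0.0580 m

ΔR = 4.01 − 2.32 = 1.69 m²·K/W
L = ΔR × k = 1.69 × 0.0343 = 0.05797 m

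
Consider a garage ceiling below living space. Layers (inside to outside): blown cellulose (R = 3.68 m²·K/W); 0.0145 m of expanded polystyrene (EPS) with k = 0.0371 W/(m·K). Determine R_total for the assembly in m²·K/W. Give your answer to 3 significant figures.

4.07 m²·K/W

0.0145/0.0371 = 0.3908
R_total = 3.68 + 0.3908 = 4.071 m²·K/W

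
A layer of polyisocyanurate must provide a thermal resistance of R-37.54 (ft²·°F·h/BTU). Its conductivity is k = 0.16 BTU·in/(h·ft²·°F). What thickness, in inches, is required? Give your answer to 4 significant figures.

L = R × k = 37.54 × 0.16 = 6.0064 in

6.006 in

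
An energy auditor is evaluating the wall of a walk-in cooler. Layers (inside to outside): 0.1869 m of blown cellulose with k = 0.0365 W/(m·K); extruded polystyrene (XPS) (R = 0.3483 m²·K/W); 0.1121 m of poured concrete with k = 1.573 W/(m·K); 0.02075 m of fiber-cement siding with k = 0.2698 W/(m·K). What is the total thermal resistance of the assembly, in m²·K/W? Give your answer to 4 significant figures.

0.1869/0.0365 = 5.1205
0.1121/1.573 = 0.071265
0.02075/0.2698 = 0.076909
R_total = 5.1205 + 0.3483 + 0.071265 + 0.076909 = 5.617 m²·K/W

5.617 m²·K/W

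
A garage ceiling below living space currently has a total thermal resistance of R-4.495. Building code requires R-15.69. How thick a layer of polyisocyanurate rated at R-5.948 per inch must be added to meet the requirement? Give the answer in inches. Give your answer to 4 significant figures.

ΔR = 15.69 − 4.495 = 11.195 ft²·°F·h/BTU
L = ΔR / (R/in) = 11.195/5.948 = 1.8821 in

1.882 in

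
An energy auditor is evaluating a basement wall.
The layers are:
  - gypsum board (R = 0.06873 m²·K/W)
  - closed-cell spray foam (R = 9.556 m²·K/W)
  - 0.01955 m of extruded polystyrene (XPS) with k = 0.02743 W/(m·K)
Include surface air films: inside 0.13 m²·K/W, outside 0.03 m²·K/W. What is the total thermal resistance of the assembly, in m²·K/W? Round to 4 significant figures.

10.50 m²·K/W

0.01955/0.02743 = 0.71272
R_total = 0.13 + 0.06873 + 9.556 + 0.71272 + 0.03 = 10.497 m²·K/W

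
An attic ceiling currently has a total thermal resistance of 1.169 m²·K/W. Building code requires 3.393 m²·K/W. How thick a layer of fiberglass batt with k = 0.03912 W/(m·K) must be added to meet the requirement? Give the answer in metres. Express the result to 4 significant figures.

0.08700 m

ΔR = 3.393 − 1.169 = 2.224 m²·K/W
L = ΔR × k = 2.224 × 0.03912 = 0.087003 m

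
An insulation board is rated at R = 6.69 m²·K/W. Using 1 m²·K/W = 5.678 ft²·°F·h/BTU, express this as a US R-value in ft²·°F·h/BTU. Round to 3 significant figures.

38.0 ft²·°F·h/BTU

R_US = 6.69 × 5.678 = 37.99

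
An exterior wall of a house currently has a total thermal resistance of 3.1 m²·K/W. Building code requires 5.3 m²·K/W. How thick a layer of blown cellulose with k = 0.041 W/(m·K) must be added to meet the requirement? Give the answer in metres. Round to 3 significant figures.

ΔR = 5.3 − 3.1 = 2.2 m²·K/W
L = ΔR × k = 2.2 × 0.041 = 0.0902 m

0.0902 m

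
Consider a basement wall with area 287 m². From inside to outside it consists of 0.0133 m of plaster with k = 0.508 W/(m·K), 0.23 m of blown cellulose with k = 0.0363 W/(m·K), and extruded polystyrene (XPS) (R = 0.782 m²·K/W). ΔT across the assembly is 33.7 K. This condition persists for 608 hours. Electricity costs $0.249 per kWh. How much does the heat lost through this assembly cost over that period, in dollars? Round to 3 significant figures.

0.0133/0.508 = 0.02618
0.23/0.0363 = 6.336
R_total = 0.02618 + 6.336 + 0.782 = 7.144 m²·K/W
Q = 287 × 33.7 / 7.144 = 1354 W
E = 1354 W × 608 h / 1000 = 823.1 kWh
Cost = 823.1 × 0.249 = $205

205 dollars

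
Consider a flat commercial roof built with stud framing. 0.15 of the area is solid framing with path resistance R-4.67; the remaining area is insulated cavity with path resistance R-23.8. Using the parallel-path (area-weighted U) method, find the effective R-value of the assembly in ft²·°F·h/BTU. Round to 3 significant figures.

U_eff = 0.85/23.8 + 0.15/4.67 = 0.03571 + 0.03212 = 0.06783
R_eff = 1/U_eff = 14.74 ft²·°F·h/BTU

14.7 ft²·°F·h/BTU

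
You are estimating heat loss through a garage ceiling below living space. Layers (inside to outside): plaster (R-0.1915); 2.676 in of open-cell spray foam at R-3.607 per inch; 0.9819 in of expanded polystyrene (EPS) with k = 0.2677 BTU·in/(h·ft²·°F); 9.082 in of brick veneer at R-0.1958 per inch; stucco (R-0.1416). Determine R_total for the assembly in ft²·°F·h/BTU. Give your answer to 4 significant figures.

2.676 × 3.607 = 9.6523
0.9819/0.2677 = 3.6679
9.082 × 0.1958 = 1.7783
R_total = 0.1915 + 9.6523 + 3.6679 + 1.7783 + 0.1416 = 15.432 ft²·°F·h/BTU

15.43 ft²·°F·h/BTU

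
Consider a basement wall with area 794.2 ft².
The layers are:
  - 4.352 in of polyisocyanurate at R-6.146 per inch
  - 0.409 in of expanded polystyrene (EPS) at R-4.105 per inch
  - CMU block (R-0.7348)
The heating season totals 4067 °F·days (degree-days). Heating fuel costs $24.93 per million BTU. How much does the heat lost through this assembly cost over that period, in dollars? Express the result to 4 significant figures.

66.27 dollars

4.352 × 6.146 = 26.747
0.409 × 4.105 = 1.6789
R_total = 26.747 + 1.6789 + 0.7348 = 29.161 ft²·°F·h/BTU
E = A × HDD × 24 / R = 794.2 × 4067 × 24 / 29.161 = 2658300 BTU
Cost = 2658300/10⁶ × 24.93 = $66.272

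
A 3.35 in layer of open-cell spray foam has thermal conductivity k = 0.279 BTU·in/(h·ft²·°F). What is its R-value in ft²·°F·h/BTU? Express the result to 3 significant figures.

12.0 ft²·°F·h/BTU

R = L/k = 3.35/0.279 = 12.01 ft²·°F·h/BTU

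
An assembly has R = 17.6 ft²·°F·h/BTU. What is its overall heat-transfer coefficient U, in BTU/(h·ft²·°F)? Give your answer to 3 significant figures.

U = 1/R = 1/17.6 = 0.05682

0.0568 BTU/(h·ft²·°F)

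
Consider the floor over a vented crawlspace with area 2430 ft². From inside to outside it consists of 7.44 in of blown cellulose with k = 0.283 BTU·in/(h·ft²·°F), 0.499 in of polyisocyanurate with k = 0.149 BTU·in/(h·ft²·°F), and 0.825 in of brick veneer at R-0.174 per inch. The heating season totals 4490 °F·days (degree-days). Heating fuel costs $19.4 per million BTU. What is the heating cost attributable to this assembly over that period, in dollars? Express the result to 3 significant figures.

7.44/0.283 = 26.29
0.499/0.149 = 3.349
0.825 × 0.174 = 0.1435
R_total = 26.29 + 3.349 + 0.1435 = 29.78 ft²·°F·h/BTU
E = A × HDD × 24 / R = 2430 × 4490 × 24 / 29.78 = 8792000 BTU
Cost = 8792000/10⁶ × 19.4 = $170.6

171 dollars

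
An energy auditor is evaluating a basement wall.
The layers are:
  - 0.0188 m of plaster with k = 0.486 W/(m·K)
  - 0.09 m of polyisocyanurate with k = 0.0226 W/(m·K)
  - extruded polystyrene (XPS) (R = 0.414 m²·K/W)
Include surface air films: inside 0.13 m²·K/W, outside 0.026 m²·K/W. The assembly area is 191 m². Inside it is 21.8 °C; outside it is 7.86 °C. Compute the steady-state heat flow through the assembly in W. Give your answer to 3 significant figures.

0.0188/0.486 = 0.03868
0.09/0.0226 = 3.982
R_total = 0.13 + 0.03868 + 3.982 + 0.414 + 0.026 = 4.591 m²·K/W
Q = A·ΔT/R = 191 × (21.8 − 7.86) / 4.591 = 579.9 W

580 W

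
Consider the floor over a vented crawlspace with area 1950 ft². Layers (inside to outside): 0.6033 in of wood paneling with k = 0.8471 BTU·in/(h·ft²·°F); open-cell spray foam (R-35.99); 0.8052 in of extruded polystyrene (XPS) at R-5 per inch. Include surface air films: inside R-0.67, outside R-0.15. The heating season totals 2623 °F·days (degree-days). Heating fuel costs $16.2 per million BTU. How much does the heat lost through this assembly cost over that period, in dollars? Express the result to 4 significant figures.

0.6033/0.8471 = 0.71219
0.8052 × 5 = 4.026
R_total = 0.67 + 0.71219 + 35.99 + 4.026 + 0.15 = 41.548 ft²·°F·h/BTU
E = A × HDD × 24 / R = 1950 × 2623 × 24 / 41.548 = 2954600 BTU
Cost = 2954600/10⁶ × 16.2 = $47.864

47.86 dollars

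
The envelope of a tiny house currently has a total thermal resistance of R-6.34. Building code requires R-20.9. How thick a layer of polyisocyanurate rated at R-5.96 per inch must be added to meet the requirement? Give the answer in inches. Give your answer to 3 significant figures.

ΔR = 20.9 − 6.34 = 14.56 ft²·°F·h/BTU
L = ΔR / (R/in) = 14.56/5.96 = 2.443 in

2.44 in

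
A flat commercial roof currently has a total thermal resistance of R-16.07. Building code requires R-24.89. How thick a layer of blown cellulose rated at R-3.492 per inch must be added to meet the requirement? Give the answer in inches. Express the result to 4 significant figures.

2.526 in

ΔR = 24.89 − 16.07 = 8.82 ft²·°F·h/BTU
L = ΔR / (R/in) = 8.82/3.492 = 2.5258 in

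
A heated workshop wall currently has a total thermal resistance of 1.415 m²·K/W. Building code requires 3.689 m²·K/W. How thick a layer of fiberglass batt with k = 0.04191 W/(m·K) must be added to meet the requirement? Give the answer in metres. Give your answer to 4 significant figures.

ΔR = 3.689 − 1.415 = 2.274 m²·K/W
L = ΔR × k = 2.274 × 0.04191 = 0.095303 m

0.09530 m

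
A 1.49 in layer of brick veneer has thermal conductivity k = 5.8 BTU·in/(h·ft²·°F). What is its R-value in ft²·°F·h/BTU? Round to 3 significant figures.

0.257 ft²·°F·h/BTU

R = L/k = 1.49/5.8 = 0.2569 ft²·°F·h/BTU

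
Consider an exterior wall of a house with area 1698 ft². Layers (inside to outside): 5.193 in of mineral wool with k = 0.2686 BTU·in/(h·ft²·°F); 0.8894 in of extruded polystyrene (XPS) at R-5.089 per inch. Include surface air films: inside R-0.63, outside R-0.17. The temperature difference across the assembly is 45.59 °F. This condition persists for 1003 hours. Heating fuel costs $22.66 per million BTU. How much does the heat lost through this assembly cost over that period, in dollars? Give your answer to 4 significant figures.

5.193/0.2686 = 19.334
0.8894 × 5.089 = 4.5262
R_total = 0.63 + 19.334 + 4.5262 + 0.17 = 24.66 ft²·°F·h/BTU
Q = 1698 × 45.59 / 24.66 = 3139.2 BTU/h
E = 3139.2 × 1003 = 3148600 BTU
Cost = 3148600/10⁶ × 22.66 = $71.348

71.35 dollars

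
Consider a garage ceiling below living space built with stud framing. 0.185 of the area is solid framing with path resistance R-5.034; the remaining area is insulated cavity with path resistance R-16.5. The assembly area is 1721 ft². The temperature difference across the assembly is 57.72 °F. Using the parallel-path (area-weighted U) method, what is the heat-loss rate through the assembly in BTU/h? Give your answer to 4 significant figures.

8557 BTU/h

U_eff = 0.815/16.5 + 0.185/5.034 = 0.049394 + 0.03675 = 0.086144
R_eff = 1/U_eff = 11.608 ft²·°F·h/BTU
Q = 1721 × 57.72 / 11.608 = 8557.2 BTU/h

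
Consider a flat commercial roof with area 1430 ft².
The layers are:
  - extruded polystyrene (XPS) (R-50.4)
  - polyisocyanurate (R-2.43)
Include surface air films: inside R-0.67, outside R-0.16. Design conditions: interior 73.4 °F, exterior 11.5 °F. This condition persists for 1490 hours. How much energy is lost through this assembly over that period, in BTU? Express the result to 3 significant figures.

2460000 BTU

R_total = 0.67 + 50.4 + 2.43 + 0.16 = 53.66 ft²·°F·h/BTU
Q = 1430 × (73.4 − 11.5) / 53.66 = 1650 BTU/h
E = 1650 × 1490 = 2458000 BTU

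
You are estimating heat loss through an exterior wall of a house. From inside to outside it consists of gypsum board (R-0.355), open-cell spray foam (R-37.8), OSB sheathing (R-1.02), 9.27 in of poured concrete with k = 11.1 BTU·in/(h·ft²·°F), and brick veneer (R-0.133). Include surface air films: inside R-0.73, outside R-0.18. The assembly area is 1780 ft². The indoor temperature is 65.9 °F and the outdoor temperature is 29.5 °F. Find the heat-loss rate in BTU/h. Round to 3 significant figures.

1580 BTU/h

9.27/11.1 = 0.8351
R_total = 0.73 + 0.355 + 37.8 + 1.02 + 0.8351 + 0.133 + 0.18 = 41.05 ft²·°F·h/BTU
Q = A·ΔT/R = 1780 × (65.9 − 29.5) / 41.05 = 1578 BTU/h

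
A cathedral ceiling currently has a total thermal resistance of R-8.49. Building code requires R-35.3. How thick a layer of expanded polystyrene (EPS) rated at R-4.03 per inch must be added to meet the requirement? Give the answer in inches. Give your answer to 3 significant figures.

6.65 in

ΔR = 35.3 − 8.49 = 26.81 ft²·°F·h/BTU
L = ΔR / (R/in) = 26.81/4.03 = 6.653 in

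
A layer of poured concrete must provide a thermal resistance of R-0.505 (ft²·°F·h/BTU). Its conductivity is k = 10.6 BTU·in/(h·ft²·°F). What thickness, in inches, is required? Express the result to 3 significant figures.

5.35 in

L = R × k = 0.505 × 10.6 = 5.353 in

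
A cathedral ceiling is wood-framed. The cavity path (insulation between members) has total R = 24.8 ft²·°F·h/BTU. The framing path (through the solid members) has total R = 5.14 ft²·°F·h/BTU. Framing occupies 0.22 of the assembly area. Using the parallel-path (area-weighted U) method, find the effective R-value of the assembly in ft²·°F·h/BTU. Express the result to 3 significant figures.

13.5 ft²·°F·h/BTU

U_eff = 0.78/24.8 + 0.22/5.14 = 0.03145 + 0.0428 = 0.07425
R_eff = 1/U_eff = 13.47 ft²·°F·h/BTU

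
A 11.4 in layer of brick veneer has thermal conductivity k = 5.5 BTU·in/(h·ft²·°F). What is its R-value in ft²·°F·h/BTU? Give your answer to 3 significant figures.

2.07 ft²·°F·h/BTU

R = L/k = 11.4/5.5 = 2.073 ft²·°F·h/BTU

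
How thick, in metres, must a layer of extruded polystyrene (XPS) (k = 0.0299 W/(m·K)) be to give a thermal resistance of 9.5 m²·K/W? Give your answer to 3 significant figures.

L = R·k = 9.5 × 0.0299 = 0.284 m

0.284 m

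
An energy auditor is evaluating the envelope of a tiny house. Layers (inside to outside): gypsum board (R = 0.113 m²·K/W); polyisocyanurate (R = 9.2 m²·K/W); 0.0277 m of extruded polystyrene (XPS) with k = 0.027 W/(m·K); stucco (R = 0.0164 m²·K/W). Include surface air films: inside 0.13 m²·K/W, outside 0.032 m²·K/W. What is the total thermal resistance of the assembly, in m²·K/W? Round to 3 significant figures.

0.0277/0.027 = 1.026
R_total = 0.13 + 0.113 + 9.2 + 1.026 + 0.0164 + 0.032 = 10.52 m²·K/W

10.5 m²·K/W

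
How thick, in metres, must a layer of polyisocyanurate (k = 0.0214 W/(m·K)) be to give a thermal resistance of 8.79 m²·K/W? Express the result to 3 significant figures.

L = R·k = 8.79 × 0.0214 = 0.1881 m

0.188 m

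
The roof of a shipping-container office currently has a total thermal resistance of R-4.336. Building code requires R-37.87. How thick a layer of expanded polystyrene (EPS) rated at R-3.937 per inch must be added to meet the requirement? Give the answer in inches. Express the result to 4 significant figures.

ΔR = 37.87 − 4.336 = 33.534 ft²·°F·h/BTU
L = ΔR / (R/in) = 33.534/3.937 = 8.5177 in

8.518 in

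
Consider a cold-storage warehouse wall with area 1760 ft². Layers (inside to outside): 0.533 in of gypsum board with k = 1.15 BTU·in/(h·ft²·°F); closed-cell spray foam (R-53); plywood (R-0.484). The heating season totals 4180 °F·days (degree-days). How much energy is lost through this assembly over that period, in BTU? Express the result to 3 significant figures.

0.533/1.15 = 0.4635
R_total = 0.4635 + 53 + 0.484 = 53.95 ft²·°F·h/BTU
E = A × HDD × 24 / R = 1760 × 4180 × 24 / 53.95 = 3273000 BTU

3270000 BTU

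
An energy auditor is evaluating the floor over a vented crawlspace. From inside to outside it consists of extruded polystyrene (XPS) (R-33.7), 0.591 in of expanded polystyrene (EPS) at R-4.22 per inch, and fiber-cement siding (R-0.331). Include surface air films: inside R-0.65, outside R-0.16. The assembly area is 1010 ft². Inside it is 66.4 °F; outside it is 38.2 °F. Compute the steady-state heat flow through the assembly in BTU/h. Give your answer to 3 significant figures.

0.591 × 4.22 = 2.494
R_total = 0.65 + 33.7 + 2.494 + 0.331 + 0.16 = 37.34 ft²·°F·h/BTU
Q = A·ΔT/R = 1010 × (66.4 − 38.2) / 37.34 = 762.9 BTU/h

763 BTU/h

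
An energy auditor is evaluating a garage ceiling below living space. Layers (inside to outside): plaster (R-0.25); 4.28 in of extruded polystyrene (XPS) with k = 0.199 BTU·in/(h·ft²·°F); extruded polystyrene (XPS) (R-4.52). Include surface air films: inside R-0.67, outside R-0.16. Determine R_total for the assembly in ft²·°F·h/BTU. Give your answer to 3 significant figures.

4.28/0.199 = 21.51
R_total = 0.67 + 0.25 + 21.51 + 4.52 + 0.16 = 27.11 ft²·°F·h/BTU

27.1 ft²·°F·h/BTU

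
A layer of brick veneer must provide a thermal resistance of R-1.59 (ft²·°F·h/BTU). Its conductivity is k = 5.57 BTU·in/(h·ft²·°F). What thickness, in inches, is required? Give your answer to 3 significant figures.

L = R × k = 1.59 × 5.57 = 8.856 in

8.86 in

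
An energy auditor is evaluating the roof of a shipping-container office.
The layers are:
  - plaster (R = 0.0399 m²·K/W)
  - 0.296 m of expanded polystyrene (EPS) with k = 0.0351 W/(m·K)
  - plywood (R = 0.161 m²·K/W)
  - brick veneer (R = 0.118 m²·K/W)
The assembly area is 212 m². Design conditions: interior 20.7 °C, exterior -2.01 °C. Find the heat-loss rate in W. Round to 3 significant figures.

0.296/0.0351 = 8.433
R_total = 0.0399 + 8.433 + 0.161 + 0.118 = 8.752 m²·K/W
Q = A·ΔT/R = 212 × (20.7 − (-2.01)) / 8.752 = 550.1 W

550 W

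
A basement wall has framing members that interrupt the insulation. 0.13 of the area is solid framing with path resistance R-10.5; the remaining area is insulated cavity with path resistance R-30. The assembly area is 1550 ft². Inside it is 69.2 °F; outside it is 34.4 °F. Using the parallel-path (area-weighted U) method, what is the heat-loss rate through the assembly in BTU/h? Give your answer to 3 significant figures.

2230 BTU/h

U_eff = 0.87/30 + 0.13/10.5 = 0.029 + 0.01238 = 0.04138
R_eff = 1/U_eff = 24.17 ft²·°F·h/BTU
Q = 1550 × (69.2 − 34.4) / 24.17 = 2232 BTU/h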